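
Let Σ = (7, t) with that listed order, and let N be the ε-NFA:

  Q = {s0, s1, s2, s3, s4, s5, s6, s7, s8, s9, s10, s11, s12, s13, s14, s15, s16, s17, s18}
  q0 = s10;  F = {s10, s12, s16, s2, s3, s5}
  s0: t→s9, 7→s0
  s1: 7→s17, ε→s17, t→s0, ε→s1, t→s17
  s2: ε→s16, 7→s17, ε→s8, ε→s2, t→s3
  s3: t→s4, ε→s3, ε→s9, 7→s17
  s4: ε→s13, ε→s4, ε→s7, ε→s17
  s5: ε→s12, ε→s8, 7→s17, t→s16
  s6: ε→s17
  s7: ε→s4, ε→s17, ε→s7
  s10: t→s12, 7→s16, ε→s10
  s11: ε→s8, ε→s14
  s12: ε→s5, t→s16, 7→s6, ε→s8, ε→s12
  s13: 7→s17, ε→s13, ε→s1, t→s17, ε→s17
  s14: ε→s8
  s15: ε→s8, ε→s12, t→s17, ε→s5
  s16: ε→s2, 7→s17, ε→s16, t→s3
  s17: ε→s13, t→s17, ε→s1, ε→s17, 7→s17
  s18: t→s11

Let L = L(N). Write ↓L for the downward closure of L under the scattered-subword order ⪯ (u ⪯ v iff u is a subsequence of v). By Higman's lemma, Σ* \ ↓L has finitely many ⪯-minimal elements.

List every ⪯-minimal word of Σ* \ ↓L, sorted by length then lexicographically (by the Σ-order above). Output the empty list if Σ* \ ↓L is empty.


Antichain: [77, t7, 7tt, tttt].

|Q|=19, |F|=6, |δ|=58 (35 ε).
min D↑ (5 st, q0=0, F={3}): 0:7→1,t→2 1:7→3,t→4 2:7→3,t→1 3:7→3,t→3 4:7→3,t→3 (ε-aug+det+¬).
'77': run [15, 12, 5] end={s0,s1,s13,s17,s9} ∉↓L; 2/2 single-dels accept.
't7': |S_i|=[15, 14, 6] end={s0,s1,s13,s17,s6,s9} rej; 2/2 del acc.
'7tt': run [15, 12, 8, 7] end={s0,s1,s13,s17,s4,s7,s9} — reject; 3/3 del acc.
'tttt': |S_i|=[15, 14, 11, 8, 7] end={s0,s1,s13,s17,s4,s7,s9} rej; 4/4 del acc.
4 minimals (antichain).


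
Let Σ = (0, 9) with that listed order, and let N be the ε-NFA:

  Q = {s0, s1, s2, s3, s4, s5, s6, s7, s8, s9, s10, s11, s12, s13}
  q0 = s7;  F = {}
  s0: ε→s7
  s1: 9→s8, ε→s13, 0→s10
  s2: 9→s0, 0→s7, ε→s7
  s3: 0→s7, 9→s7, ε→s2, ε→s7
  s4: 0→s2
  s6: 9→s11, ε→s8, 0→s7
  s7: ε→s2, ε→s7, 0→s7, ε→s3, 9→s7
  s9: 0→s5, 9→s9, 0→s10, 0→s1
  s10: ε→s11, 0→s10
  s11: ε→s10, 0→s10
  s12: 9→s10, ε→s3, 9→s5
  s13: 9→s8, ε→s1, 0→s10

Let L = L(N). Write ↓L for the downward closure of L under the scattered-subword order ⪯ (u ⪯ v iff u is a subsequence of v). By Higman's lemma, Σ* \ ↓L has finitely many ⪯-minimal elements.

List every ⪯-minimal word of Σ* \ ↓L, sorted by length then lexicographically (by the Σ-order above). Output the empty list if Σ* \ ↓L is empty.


A = [ε].

|Q|=14, |F|=0, |δ|=34 (13 ε).
min D↑ (1 st, q0=0, F={0}): 0:0→0,9→0 [Hopcroft].
ε ∈ L(D↑) ⇒ ↓L = ∅.


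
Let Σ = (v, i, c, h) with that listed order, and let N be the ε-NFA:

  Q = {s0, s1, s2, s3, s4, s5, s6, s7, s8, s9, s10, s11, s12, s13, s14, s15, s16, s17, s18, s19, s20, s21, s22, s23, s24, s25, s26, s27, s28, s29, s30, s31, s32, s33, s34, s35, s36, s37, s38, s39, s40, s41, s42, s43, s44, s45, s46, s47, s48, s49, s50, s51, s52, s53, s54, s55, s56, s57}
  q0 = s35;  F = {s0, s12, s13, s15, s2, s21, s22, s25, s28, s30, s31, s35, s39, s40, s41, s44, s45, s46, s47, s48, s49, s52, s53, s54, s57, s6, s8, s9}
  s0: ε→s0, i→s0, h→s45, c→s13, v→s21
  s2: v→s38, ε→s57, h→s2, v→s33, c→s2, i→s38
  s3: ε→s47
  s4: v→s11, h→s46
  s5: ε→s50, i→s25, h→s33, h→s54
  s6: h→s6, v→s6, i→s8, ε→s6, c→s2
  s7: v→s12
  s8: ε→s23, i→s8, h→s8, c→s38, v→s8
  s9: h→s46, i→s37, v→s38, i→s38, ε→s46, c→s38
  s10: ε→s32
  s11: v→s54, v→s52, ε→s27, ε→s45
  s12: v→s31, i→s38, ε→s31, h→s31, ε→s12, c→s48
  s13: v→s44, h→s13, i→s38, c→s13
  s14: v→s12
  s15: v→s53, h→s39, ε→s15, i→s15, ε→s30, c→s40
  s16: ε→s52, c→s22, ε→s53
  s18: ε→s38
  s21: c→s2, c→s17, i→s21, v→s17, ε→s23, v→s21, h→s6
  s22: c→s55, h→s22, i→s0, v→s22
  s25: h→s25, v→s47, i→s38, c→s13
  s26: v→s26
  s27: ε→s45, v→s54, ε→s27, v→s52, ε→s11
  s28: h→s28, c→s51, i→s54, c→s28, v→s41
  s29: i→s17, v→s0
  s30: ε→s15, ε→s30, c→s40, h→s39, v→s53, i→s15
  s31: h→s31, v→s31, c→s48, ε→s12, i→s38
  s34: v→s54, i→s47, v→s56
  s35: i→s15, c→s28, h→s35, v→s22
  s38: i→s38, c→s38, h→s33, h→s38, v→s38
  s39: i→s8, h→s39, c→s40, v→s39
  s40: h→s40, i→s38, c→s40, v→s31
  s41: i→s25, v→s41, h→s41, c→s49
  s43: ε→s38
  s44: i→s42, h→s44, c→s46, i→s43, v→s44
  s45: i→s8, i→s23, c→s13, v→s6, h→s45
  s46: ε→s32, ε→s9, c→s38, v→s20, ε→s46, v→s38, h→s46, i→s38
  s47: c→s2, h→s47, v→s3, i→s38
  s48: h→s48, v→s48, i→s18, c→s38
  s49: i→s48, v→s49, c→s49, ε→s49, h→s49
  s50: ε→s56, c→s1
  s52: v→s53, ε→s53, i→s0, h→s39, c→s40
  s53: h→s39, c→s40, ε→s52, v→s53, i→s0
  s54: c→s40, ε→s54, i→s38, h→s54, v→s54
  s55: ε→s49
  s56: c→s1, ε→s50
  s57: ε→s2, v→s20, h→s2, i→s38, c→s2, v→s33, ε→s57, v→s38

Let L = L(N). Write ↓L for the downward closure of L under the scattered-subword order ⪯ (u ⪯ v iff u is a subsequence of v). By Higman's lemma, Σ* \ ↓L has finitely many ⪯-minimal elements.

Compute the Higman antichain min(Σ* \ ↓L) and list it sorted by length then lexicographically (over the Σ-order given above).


Antichain: [ici, cii, vcic, ihic, vivcv, icvcc].

|Q|=58, |F|=28, |δ|=184 (37 ε).
min D↑ (24 st, q0=0, F={16}): 0:v→1,i→2,c→3,h→0 1:v→1,i→4,c→5,h→1 2:v→6,i→2,c→7,h→8 3:v→9,i→10,c→3,h→3 4:v→11,i→4,c→12,h→13 5:v→5,i→14,c→5,h→5 6:v→6,i→4,c→7,h→8 7:v→15,i→16,c→7,h→7 8:v→8,i→17,c→7,h→8 9:v→9,i→18,c→5,h→9 10:v→10,i→16,c→7,h→10 11:v→11,i→11,c→19,h→20 12:v→21,i→16,c→12,h→12 13:v→20,i→17,c→12,h→13 14:v→14,i→16,c→16,h→14 15:v→15,i→16,c→14,h→15 16:v→16,i→16,c→16,h→16 17:v→17,i→17,c→16,h→17 18:v→22,i→16,c→12,h→18 19:v→16,i→16,c→19,h→19 20:v→20,i→17,c→19,h→20 21:v→21,i→16,c→23,h→21 22:v→22,i→16,c→19,h→22 23:v→16,i→16,c→16,h→23.
'ici': N↓-sim [41, 34, 19, 6] end={s18,s33,s37,s38,s42,s43} rej; 3/3 del acc.
'cii': |S_i|=[41, 28, 22, 6] end={s18,s33,s37,s38,s42,s43} ∉↓L; 3/3 deletions ∈↓L.
'vcic': |S_i|=[41, 36, 21, 7, 2] end={s33,s38} ∉↓L; 4/4 deletions ∈↓L.
'ihic': N↓-sim [41, 34, 27, 8, 2] end={s33,s38} rej; 4/4 deletions ∈↓L.
'vivcv': N↓-sim [41, 36, 25, 21, 10, 3] end={s20,s33,s38} — reject; 5/5 del acc.
'icvcc': N↓-sim [41, 34, 19, 14, 9, 2] end={s33,s38} — reject; 5/5 deletions ∈↓L.
6 words, ⪯-incomp.


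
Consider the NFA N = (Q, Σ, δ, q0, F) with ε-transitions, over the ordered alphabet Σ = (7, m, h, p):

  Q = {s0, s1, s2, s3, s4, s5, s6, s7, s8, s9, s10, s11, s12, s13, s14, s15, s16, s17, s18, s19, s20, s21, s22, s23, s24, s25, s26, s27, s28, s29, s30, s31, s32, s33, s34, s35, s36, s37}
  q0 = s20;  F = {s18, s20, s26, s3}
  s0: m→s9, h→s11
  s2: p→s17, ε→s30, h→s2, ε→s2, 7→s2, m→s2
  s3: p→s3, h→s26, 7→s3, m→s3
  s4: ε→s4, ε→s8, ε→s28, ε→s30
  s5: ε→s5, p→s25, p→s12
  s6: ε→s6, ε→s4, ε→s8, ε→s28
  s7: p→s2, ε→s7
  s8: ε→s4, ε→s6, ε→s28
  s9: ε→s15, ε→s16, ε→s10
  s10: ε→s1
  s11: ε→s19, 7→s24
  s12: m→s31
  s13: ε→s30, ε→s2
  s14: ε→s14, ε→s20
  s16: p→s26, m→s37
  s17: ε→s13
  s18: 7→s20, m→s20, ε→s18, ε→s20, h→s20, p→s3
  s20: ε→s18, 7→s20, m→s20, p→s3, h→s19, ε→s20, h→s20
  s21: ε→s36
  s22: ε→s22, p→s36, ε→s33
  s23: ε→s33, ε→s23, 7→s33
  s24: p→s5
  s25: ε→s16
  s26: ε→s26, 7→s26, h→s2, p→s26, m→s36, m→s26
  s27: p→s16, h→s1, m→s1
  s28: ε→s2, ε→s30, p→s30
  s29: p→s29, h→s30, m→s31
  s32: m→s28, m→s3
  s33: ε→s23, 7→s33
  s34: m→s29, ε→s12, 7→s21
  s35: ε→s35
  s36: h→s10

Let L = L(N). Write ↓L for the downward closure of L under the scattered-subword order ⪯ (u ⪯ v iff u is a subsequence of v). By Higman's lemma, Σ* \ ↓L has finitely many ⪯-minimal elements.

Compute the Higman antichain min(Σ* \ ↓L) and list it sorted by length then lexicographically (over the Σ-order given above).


Antichain: [phh].

|Q|=38, |F|=4, |δ|=88 (41 ε).
min D↑ (4 st, q0=0, F={3}): 0:7→0,m→0,h→0,p→1 1:7→1,m→1,h→2,p→1 2:7→2,m→2,h→3,p→2 3:7→3,m→3,h→3,p→3.
'phh': N↓-sim [12, 9, 8, 6] end={s1,s10,s13,s17,s2,s30} ∉↓L; 3/3 del acc.
1 obstructions.


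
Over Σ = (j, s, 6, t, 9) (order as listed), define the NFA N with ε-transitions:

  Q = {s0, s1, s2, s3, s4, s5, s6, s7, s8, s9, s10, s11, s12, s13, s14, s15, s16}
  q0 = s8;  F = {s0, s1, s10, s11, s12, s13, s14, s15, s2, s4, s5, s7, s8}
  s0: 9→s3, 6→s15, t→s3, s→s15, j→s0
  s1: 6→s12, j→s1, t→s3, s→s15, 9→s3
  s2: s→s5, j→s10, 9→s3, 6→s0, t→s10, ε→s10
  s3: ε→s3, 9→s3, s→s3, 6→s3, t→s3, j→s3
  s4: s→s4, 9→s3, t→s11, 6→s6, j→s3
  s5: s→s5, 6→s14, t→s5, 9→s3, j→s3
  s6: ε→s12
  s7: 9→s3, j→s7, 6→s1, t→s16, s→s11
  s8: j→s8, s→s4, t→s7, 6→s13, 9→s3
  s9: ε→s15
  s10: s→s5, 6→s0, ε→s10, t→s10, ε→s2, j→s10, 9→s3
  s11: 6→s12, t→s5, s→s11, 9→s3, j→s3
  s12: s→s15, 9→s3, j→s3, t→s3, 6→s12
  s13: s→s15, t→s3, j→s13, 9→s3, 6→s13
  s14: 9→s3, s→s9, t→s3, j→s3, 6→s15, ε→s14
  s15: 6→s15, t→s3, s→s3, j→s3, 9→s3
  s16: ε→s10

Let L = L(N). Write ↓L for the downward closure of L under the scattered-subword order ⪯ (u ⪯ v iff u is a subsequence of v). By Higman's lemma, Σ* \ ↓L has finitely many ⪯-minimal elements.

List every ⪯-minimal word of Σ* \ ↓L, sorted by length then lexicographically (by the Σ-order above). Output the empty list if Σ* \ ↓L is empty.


|Q|=17, |F|=13, |δ|=78 (8 ε).
min D↑ (13 st, q0=0, F={4}): 0:j→0,s→1,6→2,t→3,9→4 1:j→4,s→1,6→5,t→6,9→4 2:j→2,s→7,6→2,t→4,9→4 3:j→3,s→6,6→8,t→9,9→4 4:j→4,s→4,6→4,t→4,9→4 5:j→4,s→7,6→5,t→4,9→4 6:j→4,s→6,6→5,t→10,9→4 7:j→4,s→4,6→7,t→4,9→4 8:j→8,s→7,6→5,t→4,9→4 9:j→9,s→10,6→11,t→9,9→4 10:j→4,s→10,6→12,t→10,9→4 11:j→11,s→7,6→7,t→4,9→4 12:j→4,s→7,6→7,t→4,9→4 [Hopcroft].
'9': |S_i|=[17, 1] end={s3} ∉↓L; 1/1 single-dels accept.
'sj': N↓-sim [17, 9, 1] end={s3} rej; 2/2 single-dels accept.
'6t': |S_i|=[17, 9, 1] end={s3} rej; 2/2 single-dels accept.
'6ss': N↓-sim [17, 9, 3, 1] end={s3} — reject; 3/3 del acc.
't66j': |S_i|=[17, 13, 7, 3, 1] end={s3} rej; 4/4 deletions ∈↓L.
'tt66s': run [17, 13, 9, 5, 2, 1] end={s3} — reject; 5/5 deletions ∈↓L.
6 obstructions.

min(Σ*\↓L) = [9, sj, 6t, 6ss, t66j, tt66s].


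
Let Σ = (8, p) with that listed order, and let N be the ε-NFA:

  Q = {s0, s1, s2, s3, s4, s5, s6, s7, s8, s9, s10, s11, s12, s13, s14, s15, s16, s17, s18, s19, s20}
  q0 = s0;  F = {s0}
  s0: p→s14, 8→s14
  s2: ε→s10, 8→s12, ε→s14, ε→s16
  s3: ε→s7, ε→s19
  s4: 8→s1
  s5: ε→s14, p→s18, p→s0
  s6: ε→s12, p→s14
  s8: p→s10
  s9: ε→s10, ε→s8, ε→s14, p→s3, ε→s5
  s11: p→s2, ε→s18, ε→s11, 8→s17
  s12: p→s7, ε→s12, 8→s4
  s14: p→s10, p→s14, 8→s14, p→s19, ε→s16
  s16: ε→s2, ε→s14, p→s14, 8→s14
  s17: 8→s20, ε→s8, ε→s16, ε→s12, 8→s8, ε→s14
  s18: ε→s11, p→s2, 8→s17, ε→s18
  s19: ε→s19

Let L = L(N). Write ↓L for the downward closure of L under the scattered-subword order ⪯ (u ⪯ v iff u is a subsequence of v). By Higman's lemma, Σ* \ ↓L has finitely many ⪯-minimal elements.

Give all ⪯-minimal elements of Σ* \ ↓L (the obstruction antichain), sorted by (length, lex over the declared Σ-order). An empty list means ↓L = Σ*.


A = [8, p].

|Q|=21, |F|=1, |δ|=47 (24 ε).
min D↑ (2 st, q0=0, F={1}): 0:8→1,p→1 1:8→1,p→1 [Hopcroft].
'8': |S_i|=[10, 9] end={s1,s10,s12,s14,s16,s19,s2,s4,s7} ∉↓L; 1/1 del acc.
'p': |S_i|=[10, 9] end={s1,s10,s12,s14,s16,s19,s2,s4,s7} — reject; 1/1 single-dels accept.
2 obstructions.


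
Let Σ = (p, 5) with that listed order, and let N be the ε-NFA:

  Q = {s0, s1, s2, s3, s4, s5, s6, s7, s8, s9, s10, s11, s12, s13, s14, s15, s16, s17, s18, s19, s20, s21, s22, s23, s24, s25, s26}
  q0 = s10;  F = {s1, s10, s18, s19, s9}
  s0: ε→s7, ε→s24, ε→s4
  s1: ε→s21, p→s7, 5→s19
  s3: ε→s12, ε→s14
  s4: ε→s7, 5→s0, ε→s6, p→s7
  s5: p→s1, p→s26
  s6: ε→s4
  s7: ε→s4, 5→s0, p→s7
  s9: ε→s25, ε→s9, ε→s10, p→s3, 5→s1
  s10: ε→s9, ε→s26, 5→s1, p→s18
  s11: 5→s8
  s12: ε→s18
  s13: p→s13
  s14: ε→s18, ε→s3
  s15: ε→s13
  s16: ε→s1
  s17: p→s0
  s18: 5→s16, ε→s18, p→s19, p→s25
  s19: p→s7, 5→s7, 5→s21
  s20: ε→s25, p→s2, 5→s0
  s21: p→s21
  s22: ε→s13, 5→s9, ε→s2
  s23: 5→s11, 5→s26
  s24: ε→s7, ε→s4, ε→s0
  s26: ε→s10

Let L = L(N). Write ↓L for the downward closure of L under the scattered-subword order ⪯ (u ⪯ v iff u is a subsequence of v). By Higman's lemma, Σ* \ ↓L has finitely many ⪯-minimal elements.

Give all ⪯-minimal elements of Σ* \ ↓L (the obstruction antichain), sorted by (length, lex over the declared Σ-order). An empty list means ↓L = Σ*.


min(Σ*\↓L) = [5p, ppp, pp5, 555].

|Q|=27, |F|=5, |δ|=55 (28 ε).
min D↑ (5 st, q0=0, F={4}): 0:p→1,5→2 1:p→3,5→2 2:p→4,5→3 3:p→4,5→4 4:p→4,5→4.
'5p': N↓-sim [17, 9, 6] end={s0,s21,s24,s4,s6,s7} ∉↓L; 2/2 single-dels accept.
'ppp': |S_i|=[17, 14, 8, 6] end={s0,s21,s24,s4,s6,s7} ∉↓L; 3/3 del acc.
'pp5': N↓-sim [17, 14, 8, 6] end={s0,s21,s24,s4,s6,s7} — reject; 3/3 single-dels accept.
'555': N↓-sim [17, 9, 7, 6] end={s0,s21,s24,s4,s6,s7} — reject; 3/3 single-dels accept.
4 words, ⪯-incomp.


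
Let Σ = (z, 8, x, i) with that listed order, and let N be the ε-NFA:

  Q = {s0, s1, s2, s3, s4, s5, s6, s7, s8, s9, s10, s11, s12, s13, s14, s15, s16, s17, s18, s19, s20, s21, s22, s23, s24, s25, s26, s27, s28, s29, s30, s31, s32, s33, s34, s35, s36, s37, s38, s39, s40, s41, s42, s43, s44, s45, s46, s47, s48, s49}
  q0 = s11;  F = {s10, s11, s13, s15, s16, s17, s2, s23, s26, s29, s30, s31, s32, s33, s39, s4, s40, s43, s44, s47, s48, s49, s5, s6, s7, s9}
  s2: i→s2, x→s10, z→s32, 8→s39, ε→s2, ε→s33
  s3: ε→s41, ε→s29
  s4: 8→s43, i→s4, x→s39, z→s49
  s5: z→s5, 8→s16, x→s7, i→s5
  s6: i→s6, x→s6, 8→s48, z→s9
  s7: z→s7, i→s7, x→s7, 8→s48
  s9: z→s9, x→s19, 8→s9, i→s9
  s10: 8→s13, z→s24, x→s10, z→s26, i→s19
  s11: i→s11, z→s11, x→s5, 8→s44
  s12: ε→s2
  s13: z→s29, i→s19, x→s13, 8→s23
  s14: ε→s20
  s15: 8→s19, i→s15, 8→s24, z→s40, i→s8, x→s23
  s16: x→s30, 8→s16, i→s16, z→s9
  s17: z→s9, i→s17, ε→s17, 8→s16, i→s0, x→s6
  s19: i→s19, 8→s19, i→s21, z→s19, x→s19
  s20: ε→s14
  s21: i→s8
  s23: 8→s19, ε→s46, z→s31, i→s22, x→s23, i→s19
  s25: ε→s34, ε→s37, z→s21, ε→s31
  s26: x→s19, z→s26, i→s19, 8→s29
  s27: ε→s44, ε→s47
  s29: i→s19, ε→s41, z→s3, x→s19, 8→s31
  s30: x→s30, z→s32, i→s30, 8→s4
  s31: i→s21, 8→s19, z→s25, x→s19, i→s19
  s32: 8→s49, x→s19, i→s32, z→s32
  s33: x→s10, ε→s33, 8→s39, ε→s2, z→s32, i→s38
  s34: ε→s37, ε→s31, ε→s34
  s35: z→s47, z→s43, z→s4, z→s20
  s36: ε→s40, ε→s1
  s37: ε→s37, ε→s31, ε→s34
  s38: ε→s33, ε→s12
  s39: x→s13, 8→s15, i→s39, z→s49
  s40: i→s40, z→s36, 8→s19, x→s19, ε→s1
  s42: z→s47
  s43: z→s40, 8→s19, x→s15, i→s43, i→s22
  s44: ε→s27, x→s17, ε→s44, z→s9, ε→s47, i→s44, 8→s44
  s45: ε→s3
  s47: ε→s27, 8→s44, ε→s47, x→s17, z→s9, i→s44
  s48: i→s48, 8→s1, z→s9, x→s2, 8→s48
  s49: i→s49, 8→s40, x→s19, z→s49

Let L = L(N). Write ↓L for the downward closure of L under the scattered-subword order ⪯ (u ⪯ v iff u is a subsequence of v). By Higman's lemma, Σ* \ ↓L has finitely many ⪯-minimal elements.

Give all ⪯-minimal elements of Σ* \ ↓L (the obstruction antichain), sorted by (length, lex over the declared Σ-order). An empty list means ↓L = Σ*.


|Q|=50, |F|=26, |δ|=158 (34 ε).
min D↑ (25 st, q0=0, F={7}): 0:z→0,8→1,x→2,i→0 1:z→3,8→1,x→4,i→1 2:z→2,8→5,x→6,i→2 3:z→3,8→3,x→7,i→3 4:z→3,8→5,x→8,i→4 5:z→3,8→5,x→9,i→5 6:z→6,8→10,x→6,i→6 7:z→7,8→7,x→7,i→7 8:z→3,8→10,x→8,i→8 9:z→11,8→12,x→9,i→9 10:z→3,8→10,x→13,i→10 11:z→11,8→14,x→7,i→11 12:z→14,8→15,x→16,i→12 13:z→11,8→16,x→17,i→13 14:z→14,8→18,x→7,i→14 15:z→18,8→7,x→19,i→15 16:z→14,8→19,x→20,i→16 17:z→21,8→20,x→17,i→7 18:z→18,8→7,x→7,i→18 19:z→18,8→7,x→22,i→19 20:z→23,8→22,x→20,i→7 21:z→21,8→23,x→7,i→7 22:z→24,8→7,x→22,i→7 23:z→23,8→24,x→7,i→7 24:z→24,8→7,x→7,i→7.
'8zx': |S_i|=[43, 40, 18, 3] end={s19,s21,s8} ∉↓L; 3/3 single-dels accept.
'x8x888': N↓-sim [43, 39, 34, 31, 23, 16, 4] end={s19,s21,s24,s8} rej; 6/6 del acc.
'xx8xxi': run [43, 39, 35, 32, 28, 17, 4] end={s19,s21,s22,s8} rej; 6/6 single-dels accept.
3 words, ⪯-incomp.

A = [8zx, x8x888, xx8xxi].


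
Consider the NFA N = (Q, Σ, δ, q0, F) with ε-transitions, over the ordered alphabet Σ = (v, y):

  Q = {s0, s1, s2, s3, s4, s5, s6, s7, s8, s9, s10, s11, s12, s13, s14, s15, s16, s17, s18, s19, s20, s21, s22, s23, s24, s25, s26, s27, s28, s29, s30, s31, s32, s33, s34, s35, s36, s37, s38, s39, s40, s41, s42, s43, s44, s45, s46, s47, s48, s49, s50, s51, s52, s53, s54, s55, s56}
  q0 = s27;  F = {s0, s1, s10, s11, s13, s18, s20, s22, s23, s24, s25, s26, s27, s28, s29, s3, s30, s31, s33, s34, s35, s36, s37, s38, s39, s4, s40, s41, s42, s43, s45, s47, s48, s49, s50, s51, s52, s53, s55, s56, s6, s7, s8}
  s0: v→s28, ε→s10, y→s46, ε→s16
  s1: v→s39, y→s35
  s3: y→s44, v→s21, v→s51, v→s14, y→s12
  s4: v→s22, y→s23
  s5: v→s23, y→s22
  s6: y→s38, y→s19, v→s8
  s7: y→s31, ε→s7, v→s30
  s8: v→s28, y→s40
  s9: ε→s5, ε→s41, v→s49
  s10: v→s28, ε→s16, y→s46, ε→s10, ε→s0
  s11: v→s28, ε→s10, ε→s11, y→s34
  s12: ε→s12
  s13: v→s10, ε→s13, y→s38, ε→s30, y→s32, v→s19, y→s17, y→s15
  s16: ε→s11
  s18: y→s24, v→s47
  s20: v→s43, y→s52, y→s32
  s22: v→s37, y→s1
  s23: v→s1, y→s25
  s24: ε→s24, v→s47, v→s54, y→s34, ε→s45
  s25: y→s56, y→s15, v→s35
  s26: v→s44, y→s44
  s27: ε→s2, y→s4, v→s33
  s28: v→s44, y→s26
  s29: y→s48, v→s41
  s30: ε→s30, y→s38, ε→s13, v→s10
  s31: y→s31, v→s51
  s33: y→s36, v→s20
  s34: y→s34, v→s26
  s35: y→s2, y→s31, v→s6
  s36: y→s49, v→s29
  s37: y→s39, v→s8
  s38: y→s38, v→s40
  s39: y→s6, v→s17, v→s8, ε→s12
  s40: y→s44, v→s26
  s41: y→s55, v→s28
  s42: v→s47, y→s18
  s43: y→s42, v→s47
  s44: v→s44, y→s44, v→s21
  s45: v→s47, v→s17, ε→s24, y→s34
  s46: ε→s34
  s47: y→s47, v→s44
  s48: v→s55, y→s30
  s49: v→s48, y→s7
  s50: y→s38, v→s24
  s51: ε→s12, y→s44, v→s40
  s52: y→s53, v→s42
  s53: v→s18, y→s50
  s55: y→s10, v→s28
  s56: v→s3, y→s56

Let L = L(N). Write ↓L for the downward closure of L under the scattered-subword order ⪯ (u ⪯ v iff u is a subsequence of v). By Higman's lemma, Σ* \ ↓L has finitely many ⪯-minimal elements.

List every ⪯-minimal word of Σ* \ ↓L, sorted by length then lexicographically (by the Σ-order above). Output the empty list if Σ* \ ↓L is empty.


A = [vvvvv, yvvvyy, yyyyvy].

|Q|=57, |F|=43, |δ|=129 (23 ε).
min D↑ (40 st, q0=0, F={24}): 0:v→1,y→2 1:v→3,y→4 2:v→5,y→6 3:v→7,y→8 4:v→9,y→10 5:v→11,y→12 6:v→12,y→13 7:v→14,y→15 8:v→15,y→16 9:v→17,y→18 10:v→18,y→19 11:v→20,y→21 12:v→21,y→22 13:v→22,y→23 14:v→24,y→14 15:v→14,y→25 16:v→25,y→26 17:v→27,y→28 18:v→28,y→29 19:v→29,y→30 20:v→27,y→31 21:v→20,y→32 22:v→32,y→30 23:v→33,y→23 24:v→24,y→24 25:v→14,y→34 26:v→34,y→35 27:v→24,y→36 28:v→27,y→37 29:v→37,y→35 30:v→38,y→30 31:v→36,y→24 32:v→20,y→35 33:v→38,y→24 34:v→14,y→39 35:v→31,y→35 36:v→24,y→24 37:v→27,y→39 38:v→31,y→24 39:v→36,y→39 (ε-aug+det+¬).
'vvvvv': N↓-sim [55, 50, 40, 23, 7, 2] end={s21,s44} — reject; 5/5 deletions ∈↓L.
'yvvvyy': run [55, 51, 41, 25, 7, 4, 2] end={s21,s44} rej; 6/6 del acc.
'yyyyvy': |S_i|=[55, 51, 43, 35, 19, 8, 3] end={s12,s21,s44} — reject; 6/6 single-dels accept.
3 obstructions.


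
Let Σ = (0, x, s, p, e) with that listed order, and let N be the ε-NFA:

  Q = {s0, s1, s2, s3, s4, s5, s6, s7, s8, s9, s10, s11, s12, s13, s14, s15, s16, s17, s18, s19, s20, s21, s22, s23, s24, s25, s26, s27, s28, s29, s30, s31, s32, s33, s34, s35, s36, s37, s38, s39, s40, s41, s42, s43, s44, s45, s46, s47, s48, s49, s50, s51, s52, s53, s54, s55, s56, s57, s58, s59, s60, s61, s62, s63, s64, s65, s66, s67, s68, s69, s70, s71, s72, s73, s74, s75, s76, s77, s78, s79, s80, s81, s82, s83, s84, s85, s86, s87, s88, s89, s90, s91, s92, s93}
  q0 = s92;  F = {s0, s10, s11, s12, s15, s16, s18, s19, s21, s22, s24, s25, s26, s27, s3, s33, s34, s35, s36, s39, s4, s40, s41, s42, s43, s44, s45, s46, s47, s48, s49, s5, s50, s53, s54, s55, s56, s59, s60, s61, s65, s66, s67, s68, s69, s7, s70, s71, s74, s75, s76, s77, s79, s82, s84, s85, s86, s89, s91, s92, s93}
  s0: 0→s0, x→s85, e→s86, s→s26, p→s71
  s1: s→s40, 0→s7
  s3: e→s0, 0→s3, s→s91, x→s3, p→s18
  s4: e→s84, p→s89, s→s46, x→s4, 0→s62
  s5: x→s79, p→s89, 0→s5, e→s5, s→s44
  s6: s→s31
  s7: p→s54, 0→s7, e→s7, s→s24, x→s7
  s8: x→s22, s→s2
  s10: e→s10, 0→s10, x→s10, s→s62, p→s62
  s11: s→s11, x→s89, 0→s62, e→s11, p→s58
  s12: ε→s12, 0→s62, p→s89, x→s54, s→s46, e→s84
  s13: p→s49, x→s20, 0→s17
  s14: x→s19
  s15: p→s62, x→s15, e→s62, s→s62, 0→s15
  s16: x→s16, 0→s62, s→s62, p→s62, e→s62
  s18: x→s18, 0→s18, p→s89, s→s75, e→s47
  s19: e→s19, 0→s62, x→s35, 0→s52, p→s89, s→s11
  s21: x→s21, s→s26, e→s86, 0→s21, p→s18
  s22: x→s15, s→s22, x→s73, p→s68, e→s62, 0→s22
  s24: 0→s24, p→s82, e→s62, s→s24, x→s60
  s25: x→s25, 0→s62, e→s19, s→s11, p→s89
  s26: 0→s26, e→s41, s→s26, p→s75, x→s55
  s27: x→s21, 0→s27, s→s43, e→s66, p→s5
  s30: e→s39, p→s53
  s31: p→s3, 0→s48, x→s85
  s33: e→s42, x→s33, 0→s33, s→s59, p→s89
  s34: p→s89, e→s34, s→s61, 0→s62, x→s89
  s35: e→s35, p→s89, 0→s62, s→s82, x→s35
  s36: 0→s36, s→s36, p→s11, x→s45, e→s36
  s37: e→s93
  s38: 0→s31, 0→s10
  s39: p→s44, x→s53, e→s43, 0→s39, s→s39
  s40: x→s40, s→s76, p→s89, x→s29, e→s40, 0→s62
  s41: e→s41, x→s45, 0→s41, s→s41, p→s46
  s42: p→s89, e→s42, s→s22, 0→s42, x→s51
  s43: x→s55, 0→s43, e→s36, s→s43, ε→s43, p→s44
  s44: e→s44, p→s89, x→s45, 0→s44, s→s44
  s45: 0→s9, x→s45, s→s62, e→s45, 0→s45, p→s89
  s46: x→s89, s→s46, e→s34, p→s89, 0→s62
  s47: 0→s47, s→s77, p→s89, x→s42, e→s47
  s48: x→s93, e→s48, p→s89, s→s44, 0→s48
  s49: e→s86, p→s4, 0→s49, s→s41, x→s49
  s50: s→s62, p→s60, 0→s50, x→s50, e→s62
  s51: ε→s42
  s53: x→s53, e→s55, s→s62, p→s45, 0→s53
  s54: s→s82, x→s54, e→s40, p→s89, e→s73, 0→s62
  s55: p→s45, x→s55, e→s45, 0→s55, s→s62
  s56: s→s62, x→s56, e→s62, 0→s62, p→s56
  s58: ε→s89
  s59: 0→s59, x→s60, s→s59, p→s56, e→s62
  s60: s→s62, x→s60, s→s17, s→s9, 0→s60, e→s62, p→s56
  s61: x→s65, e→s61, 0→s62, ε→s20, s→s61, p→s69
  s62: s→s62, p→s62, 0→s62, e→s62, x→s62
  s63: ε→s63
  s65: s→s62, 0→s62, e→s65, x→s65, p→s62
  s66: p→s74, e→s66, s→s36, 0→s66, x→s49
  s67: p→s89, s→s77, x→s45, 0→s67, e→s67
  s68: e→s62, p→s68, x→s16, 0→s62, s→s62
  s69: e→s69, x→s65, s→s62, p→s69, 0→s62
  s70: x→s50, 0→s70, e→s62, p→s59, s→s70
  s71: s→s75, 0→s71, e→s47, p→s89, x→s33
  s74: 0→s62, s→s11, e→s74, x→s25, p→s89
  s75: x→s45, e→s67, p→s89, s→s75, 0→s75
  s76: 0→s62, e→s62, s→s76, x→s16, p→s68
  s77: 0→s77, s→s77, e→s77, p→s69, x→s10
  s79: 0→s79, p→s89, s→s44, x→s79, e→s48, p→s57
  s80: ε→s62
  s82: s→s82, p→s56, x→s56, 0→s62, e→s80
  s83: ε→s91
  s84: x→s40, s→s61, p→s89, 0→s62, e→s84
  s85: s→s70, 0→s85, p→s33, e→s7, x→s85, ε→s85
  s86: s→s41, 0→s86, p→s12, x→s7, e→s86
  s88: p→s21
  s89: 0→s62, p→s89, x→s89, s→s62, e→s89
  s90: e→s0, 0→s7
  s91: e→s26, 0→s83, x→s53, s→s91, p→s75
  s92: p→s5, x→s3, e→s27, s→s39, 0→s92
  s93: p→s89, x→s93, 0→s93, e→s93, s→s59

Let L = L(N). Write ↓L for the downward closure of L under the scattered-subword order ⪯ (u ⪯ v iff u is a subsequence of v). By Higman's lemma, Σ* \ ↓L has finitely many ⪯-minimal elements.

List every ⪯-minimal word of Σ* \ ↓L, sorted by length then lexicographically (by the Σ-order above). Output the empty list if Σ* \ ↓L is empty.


Antichain: [sxs, pp0, pps, eep0, xexse, xpesxp].

|Q|=94, |F|=61, |δ|=347 (9 ε).
min D↑ (62 st, q0=0, F={21}): 0:0→0,x→1,s→2,p→3,e→4 1:0→1,x→1,s→5,p→6,e→7 2:0→2,x→8,s→2,p→9,e→10 3:0→3,x→11,s→9,p→12,e→3 4:0→4,x→13,s→10,p→3,e→14 5:0→5,x→8,s→5,p→15,e→16 6:0→6,x→6,s→15,p→12,e→17 7:0→7,x→18,s→16,p→19,e→20 8:0→8,x→8,s→21,p→22,e→23 9:0→9,x→22,s→9,p→12,e→9 10:0→10,x→23,s→10,p→9,e→24 11:0→11,x→11,s→9,p→12,e→25 12:0→21,x→12,s→21,p→12,e→12 13:0→13,x→13,s→16,p→6,e→20 14:0→14,x→26,s→24,p→27,e→14 15:0→15,x→22,s→15,p→12,e→28 16:0→16,x→23,s→16,p→15,e→29 17:0→17,x→30,s→31,p→12,e→17 18:0→18,x→18,s→32,p→33,e→34 19:0→19,x→33,s→15,p→12,e→17 20:0→20,x→34,s→29,p→35,e→20 21:0→21,x→21,s→21,p→21,e→21 22:0→22,x→22,s→21,p→12,e→22 23:0→23,x→23,s→21,p→22,e→22 24:0→24,x→22,s→24,p→36,e→24 25:0→25,x→37,s→9,p→12,e→25 26:0→26,x→26,s→29,p→38,e→20 27:0→21,x→39,s→36,p→12,e→27 28:0→28,x→22,s→31,p→12,e→28 29:0→29,x→22,s→29,p→40,e→29 30:0→30,x→30,s→41,p→12,e→30 31:0→31,x→42,s→31,p→43,e→31 32:0→32,x→44,s→32,p→45,e→21 33:0→33,x→33,s→45,p→12,e→30 34:0→34,x→34,s→46,p→47,e→34 35:0→21,x→47,s→40,p→12,e→48 36:0→21,x→12,s→36,p→12,e→36 37:0→37,x→37,s→45,p→12,e→37 38:0→21,x→38,s→40,p→12,e→48 39:0→21,x→39,s→36,p→12,e→49 40:0→21,x→12,s→40,p→12,e→50 41:0→41,x→51,s→41,p→52,e→21 42:0→42,x→42,s→21,p→21,e→42 43:0→21,x→53,s→21,p→43,e→43 44:0→44,x→44,s→21,p→54,e→21 45:0→45,x→54,s→45,p→55,e→21 46:0→46,x→54,s→46,p→56,e→21 47:0→21,x→47,s→56,p→12,e→57 48:0→21,x→57,s→58,p→12,e→48 49:0→21,x→59,s→36,p→12,e→49 50:0→21,x→12,s→58,p→12,e→50 51:0→51,x→51,s→21,p→21,e→21 52:0→21,x→60,s→21,p→52,e→21 53:0→21,x→53,s→21,p→21,e→53 54:0→54,x→54,s→21,p→55,e→21 55:0→21,x→55,s→21,p→55,e→21 56:0→21,x→55,s→56,p→55,e→21 57:0→21,x→57,s→61,p→12,e→57 58:0→21,x→53,s→58,p→43,e→58 59:0→21,x→59,s→56,p→12,e→59 60:0→21,x→60,s→21,p→21,e→21 61:0→21,x→60,s→61,p→52,e→21 (ε-aug+det+¬).
'sxs': |S_i|=[73, 41, 15, 3] end={s17,s62,s9} ∉↓L; 3/3 del acc.
'pp0': N↓-sim [73, 51, 9, 1] end={s62} ∉↓L; 3/3 deletions ∈↓L.
'pps': run [73, 51, 9, 1] end={s62} — reject; 3/3 del acc.
'eep0': N↓-sim [73, 67, 54, 29, 2] end={s52,s62} rej; 4/4 del acc.
'xexse': |S_i|=[73, 65, 54, 32, 17, 2] end={s62,s80} — reject; 5/5 del acc.
'xpesxp': |S_i|=[73, 65, 40, 25, 13, 6, 1] end={s62} rej; 6/6 single-dels accept.
6 words, ⪯-incomp.


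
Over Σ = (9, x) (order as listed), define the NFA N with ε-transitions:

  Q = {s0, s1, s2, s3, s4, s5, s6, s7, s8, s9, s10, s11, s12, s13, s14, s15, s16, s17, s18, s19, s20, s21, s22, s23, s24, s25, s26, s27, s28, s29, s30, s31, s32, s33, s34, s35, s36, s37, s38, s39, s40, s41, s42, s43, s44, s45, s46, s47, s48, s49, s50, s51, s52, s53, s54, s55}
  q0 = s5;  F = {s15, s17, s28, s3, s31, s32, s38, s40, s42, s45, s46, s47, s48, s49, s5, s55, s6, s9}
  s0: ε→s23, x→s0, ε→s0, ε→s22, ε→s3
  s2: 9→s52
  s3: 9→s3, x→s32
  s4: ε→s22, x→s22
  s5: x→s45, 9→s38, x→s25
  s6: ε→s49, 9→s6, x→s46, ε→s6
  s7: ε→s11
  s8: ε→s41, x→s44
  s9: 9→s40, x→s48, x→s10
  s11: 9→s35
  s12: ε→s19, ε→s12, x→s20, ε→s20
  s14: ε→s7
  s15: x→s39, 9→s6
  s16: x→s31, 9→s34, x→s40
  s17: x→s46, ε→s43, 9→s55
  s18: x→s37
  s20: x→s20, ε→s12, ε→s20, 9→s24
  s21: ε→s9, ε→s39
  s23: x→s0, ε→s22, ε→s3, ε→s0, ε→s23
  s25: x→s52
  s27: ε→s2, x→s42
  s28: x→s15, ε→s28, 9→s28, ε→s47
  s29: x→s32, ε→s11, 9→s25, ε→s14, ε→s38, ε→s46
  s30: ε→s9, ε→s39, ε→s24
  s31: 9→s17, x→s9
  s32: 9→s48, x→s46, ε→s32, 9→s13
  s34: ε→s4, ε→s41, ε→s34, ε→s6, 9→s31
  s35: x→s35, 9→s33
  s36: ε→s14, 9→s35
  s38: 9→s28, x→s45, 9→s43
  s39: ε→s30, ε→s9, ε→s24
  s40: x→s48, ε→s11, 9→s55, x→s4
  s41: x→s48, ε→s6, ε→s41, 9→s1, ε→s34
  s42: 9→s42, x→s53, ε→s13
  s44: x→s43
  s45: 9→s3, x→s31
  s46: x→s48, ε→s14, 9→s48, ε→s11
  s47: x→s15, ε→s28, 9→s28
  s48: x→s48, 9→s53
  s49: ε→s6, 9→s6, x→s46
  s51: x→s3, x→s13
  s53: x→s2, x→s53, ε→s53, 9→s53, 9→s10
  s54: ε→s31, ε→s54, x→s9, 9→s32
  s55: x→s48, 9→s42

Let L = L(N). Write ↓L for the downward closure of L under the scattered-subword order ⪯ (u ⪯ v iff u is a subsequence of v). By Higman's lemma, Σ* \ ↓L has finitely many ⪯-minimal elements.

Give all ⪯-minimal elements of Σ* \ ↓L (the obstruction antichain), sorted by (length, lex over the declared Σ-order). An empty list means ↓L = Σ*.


|Q|=56, |F|=18, |δ|=126 (53 ε).
min D↑ (17 st, q0=0, F={15}): 0:9→1,x→2 1:9→3,x→2 2:9→4,x→5 3:9→3,x→6 4:9→4,x→7 5:9→8,x→9 6:9→10,x→9 7:9→11,x→12 8:9→13,x→12 9:9→14,x→11 10:9→10,x→12 11:9→15,x→11 12:9→11,x→11 13:9→16,x→11 14:9→13,x→11 15:9→15,x→15 16:9→16,x→15 (ε-aug+det+¬).
'x9x99': N↓-sim [35, 31, 23, 15, 8, 5] end={s10,s2,s33,s52,s53} rej; 5/5 single-dels accept.
'xxxx9': |S_i|=[35, 31, 25, 18, 9, 5] end={s10,s2,s33,s52,s53} rej; 5/5 single-dels accept.
'99xxx9': N↓-sim [35, 33, 30, 25, 21, 9, 5] end={s10,s2,s33,s52,s53} — reject; 6/6 single-dels accept.
'xx999x': |S_i|=[35, 31, 25, 19, 10, 7, 4] end={s10,s2,s52,s53} — reject; 6/6 single-dels accept.
'xx99x9': N↓-sim [35, 31, 25, 19, 10, 7, 5] end={s10,s2,s33,s52,s53} — reject; 6/6 del acc.
5 minimals (antichain).

A = [x9x99, xxxx9, 99xxx9, xx999x, xx99x9].


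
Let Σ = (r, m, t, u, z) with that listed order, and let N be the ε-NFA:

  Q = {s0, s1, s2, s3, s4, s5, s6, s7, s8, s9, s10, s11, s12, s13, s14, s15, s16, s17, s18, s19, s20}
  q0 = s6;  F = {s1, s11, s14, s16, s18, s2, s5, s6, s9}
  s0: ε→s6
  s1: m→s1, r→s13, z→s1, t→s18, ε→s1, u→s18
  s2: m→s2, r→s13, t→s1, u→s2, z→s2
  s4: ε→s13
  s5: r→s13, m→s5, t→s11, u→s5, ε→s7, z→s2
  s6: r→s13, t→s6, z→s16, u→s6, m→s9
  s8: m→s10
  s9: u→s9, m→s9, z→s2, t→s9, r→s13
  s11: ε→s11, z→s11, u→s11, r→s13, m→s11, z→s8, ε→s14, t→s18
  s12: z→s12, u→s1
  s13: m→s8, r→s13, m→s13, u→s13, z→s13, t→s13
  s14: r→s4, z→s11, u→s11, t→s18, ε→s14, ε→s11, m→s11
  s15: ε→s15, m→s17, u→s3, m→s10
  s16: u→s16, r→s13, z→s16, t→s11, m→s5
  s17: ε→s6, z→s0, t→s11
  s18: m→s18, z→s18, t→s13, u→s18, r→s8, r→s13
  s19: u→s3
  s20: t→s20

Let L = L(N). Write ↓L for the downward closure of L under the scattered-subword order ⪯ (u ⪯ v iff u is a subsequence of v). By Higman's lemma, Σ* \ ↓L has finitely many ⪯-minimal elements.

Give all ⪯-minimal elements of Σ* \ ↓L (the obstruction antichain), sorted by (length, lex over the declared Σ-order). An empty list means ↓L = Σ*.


Antichain: [r, zttt, mztut].

|Q|=21, |F|=9, |δ|=73 (10 ε).
min D↑ (9 st, q0=0, F={1}): 0:r→1,m→2,t→0,u→0,z→3 1:r→1,m→1,t→1,u→1,z→1 2:r→1,m→2,t→2,u→2,z→4 3:r→1,m→5,t→6,u→3,z→3 4:r→1,m→4,t→7,u→4,z→4 5:r→1,m→5,t→6,u→5,z→4 6:r→1,m→6,t→8,u→6,z→6 7:r→1,m→7,t→8,u→8,z→7 8:r→1,m→8,t→1,u→8,z→8 [Hopcroft].
'r': |S_i|=[14, 4] end={s10,s13,s4,s8} ∉↓L; 1/1 single-dels accept.
'zttt': run [14, 12, 8, 4, 3] end={s10,s13,s8} ∉↓L; 4/4 deletions ∈↓L.
'mztut': N↓-sim [14, 12, 9, 5, 4, 3] end={s10,s13,s8} ∉↓L; 5/5 deletions ∈↓L.
3 words, ⪯-incomp.


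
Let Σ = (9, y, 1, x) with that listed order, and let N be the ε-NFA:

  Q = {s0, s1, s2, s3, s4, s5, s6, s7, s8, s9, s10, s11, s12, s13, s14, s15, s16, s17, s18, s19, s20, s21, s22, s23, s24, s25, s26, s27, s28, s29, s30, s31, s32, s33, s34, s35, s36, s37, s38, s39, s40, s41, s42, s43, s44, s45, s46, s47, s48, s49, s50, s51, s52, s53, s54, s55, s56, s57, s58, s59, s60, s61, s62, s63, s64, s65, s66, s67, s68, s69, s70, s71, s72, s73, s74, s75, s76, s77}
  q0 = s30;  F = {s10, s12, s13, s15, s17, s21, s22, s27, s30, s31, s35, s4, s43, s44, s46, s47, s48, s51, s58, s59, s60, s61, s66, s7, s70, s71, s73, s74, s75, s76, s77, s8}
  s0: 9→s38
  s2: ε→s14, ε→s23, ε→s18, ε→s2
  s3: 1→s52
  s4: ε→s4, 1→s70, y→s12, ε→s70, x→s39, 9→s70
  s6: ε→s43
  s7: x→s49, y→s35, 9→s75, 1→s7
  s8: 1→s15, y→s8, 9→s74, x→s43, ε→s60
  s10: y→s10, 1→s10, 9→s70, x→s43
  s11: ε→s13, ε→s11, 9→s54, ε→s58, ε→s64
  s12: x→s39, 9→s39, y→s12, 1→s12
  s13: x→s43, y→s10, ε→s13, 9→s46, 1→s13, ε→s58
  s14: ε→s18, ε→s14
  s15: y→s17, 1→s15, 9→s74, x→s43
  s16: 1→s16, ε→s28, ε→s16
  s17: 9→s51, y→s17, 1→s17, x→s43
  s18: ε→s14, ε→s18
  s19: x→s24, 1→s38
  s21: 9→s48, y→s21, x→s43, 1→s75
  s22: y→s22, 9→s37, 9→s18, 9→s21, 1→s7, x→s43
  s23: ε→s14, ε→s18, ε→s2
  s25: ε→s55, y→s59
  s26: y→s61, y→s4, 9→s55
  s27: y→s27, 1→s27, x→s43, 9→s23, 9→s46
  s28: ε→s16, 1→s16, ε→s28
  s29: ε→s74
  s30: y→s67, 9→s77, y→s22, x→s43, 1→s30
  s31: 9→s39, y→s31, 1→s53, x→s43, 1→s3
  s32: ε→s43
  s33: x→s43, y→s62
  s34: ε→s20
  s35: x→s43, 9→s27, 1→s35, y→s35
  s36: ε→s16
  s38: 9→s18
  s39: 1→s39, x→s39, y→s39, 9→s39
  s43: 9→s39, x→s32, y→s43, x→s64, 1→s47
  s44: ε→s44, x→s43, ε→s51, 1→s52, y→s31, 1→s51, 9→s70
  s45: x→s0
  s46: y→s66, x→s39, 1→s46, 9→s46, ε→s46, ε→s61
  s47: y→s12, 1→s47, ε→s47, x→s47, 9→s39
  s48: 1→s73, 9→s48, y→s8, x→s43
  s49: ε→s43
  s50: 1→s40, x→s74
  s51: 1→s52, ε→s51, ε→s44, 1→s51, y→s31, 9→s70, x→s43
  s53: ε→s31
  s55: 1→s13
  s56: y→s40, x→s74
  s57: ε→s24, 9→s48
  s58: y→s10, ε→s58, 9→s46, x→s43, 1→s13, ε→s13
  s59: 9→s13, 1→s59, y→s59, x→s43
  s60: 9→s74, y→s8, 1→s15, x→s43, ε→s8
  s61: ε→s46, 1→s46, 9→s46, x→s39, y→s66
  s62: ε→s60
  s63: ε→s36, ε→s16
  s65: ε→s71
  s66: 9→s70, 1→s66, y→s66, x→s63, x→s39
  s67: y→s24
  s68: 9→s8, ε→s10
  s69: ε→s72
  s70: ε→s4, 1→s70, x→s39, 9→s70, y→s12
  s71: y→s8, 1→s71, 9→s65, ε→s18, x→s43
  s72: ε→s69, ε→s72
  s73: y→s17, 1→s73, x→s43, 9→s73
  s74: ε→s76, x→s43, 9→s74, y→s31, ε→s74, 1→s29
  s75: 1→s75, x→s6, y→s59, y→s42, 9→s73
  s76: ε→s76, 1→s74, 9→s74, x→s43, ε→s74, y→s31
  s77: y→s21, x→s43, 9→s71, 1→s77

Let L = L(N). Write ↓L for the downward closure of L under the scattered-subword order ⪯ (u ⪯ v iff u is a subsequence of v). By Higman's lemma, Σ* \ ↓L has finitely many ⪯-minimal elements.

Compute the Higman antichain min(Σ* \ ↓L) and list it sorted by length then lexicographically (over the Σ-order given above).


|Q|=78, |F|=32, |δ|=223 (58 ε).
min D↑ (27 st, q0=0, F={7}): 0:9→1,y→2,1→0,x→3 1:9→4,y→5,1→1,x→3 2:9→5,y→2,1→6,x→3 3:9→7,y→3,1→8,x→3 4:9→4,y→9,1→4,x→3 5:9→10,y→5,1→11,x→3 6:9→11,y→12,1→6,x→3 7:9→7,y→7,1→7,x→7 8:9→7,y→13,1→8,x→8 9:9→14,y→9,1→15,x→3 10:9→10,y→9,1→16,x→3 11:9→16,y→17,1→11,x→3 12:9→18,y→12,1→12,x→3 13:9→7,y→13,1→13,x→7 14:9→14,y→19,1→14,x→3 15:9→14,y→20,1→15,x→3 16:9→16,y→20,1→16,x→3 17:9→21,y→17,1→17,x→3 18:9→22,y→18,1→18,x→3 19:9→7,y→19,1→19,x→3 20:9→23,y→20,1→20,x→3 21:9→22,y→24,1→21,x→3 22:9→22,y→25,1→22,x→7 23:9→26,y→19,1→23,x→3 24:9→26,y→24,1→24,x→3 25:9→26,y→25,1→25,x→7 26:9→26,y→13,1→26,x→7.
'x9': |S_i|=[54, 12, 1] end={s39} ∉↓L; 2/2 deletions ∈↓L.
'x1yx': |S_i|=[54, 12, 5, 2, 1] end={s39} rej; 4/4 single-dels accept.
'99y9y9': run [54, 47, 39, 27, 17, 10, 1] end={s39} ∉↓L; 6/6 deletions ∈↓L.
'y1y99x': |S_i|=[54, 50, 42, 33, 29, 15, 5] end={s16,s28,s36,s39,s63} rej; 6/6 deletions ∈↓L.
4 obstructions.

A = [x9, x1yx, 99y9y9, y1y99x].


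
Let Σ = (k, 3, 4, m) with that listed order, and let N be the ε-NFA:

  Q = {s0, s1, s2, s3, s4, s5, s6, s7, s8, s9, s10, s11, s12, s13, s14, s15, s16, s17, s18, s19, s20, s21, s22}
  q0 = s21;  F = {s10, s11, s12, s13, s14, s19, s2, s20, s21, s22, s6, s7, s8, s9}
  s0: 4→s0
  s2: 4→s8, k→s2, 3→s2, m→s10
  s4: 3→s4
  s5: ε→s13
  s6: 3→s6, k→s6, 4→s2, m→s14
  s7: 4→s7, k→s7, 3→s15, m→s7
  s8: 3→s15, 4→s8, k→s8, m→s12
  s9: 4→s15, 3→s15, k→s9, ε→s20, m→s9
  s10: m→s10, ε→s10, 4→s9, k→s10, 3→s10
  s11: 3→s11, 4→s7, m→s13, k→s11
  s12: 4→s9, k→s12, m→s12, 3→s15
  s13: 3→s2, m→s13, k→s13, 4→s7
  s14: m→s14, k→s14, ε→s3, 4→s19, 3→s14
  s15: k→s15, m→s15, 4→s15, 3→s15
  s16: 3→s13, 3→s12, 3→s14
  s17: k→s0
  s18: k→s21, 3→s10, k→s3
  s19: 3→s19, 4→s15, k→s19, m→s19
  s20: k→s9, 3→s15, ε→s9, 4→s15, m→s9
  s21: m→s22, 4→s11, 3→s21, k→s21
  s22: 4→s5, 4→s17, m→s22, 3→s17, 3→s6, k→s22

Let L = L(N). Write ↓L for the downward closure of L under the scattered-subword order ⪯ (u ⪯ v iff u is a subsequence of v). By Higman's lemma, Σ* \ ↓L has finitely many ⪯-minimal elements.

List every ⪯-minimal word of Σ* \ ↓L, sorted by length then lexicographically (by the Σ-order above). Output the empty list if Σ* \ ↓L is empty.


|Q|=23, |F|=14, |δ|=76 (5 ε).
min D↑ (14 st, q0=0, F={6}): 0:k→0,3→0,4→1,m→2 1:k→1,3→1,4→3,m→4 2:k→2,3→5,4→4,m→2 3:k→3,3→6,4→3,m→3 4:k→4,3→7,4→3,m→4 5:k→5,3→5,4→7,m→8 6:k→6,3→6,4→6,m→6 7:k→7,3→7,4→9,m→10 8:k→8,3→8,4→11,m→8 9:k→9,3→6,4→9,m→12 10:k→10,3→10,4→13,m→10 11:k→11,3→11,4→6,m→11 12:k→12,3→6,4→13,m→12 13:k→13,3→6,4→6,m→13 [Hopcroft].
'443': |S_i|=[19, 14, 7, 1] end={s15} — reject; 3/3 single-dels accept.
'm3m44': N↓-sim [19, 17, 13, 8, 4, 1] end={s15} — reject; 5/5 single-dels accept.
2 obstructions.

Antichain: [443, m3m44].
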